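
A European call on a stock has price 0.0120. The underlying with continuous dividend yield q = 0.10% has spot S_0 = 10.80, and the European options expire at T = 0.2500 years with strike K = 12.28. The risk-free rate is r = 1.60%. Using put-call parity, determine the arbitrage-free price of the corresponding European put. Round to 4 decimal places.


Answer: Put price = 1.4457

Derivation:
Put-call parity: C - P = S_0 * exp(-qT) - K * exp(-rT).
S_0 * exp(-qT) = 10.8000 * 0.99975003 = 10.79730034
K * exp(-rT) = 12.2800 * 0.99600799 = 12.23097811
P = C - S*exp(-qT) + K*exp(-rT)
P = 0.0120 - 10.79730034 + 12.23097811 = 1.4457


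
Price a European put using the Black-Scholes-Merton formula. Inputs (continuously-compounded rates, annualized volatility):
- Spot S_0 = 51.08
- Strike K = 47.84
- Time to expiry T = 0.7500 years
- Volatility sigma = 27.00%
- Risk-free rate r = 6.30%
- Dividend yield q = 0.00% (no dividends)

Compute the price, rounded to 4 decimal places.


d1 = (ln(S/K) + (r - q + 0.5*sigma^2) * T) / (sigma * sqrt(T)) = 0.59924006
d2 = d1 - sigma * sqrt(T) = 0.36541320
exp(-rT) = 0.95384891; exp(-qT) = 1.00000000
P = K * exp(-rT) * N(-d2) - S_0 * exp(-qT) * N(-d1)
N(-d1) = 0.27450641; N(-d2) = 0.35740149
P = 47.8400 * 0.95384891 * 0.35740149 - 51.0800 * 1.00000000 * 0.27450641 = 2.2872

Answer: Price = 2.2872


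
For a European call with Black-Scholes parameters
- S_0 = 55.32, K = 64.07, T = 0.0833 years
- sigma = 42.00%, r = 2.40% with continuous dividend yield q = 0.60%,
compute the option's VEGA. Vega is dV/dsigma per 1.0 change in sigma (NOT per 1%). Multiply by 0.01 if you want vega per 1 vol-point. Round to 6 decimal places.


d1 = -1.1383934960; d2 = -1.2596128014
phi(d1) = 0.2086893682; exp(-qT) = 0.9995003249; exp(-rT) = 0.9980027971
Vega = S * exp(-qT) * phi(d1) * sqrt(T) = 55.3200 * 0.9995003249 * 0.2086893682 * 0.2886173938 = 3.330335

Answer: Vega = 3.330335


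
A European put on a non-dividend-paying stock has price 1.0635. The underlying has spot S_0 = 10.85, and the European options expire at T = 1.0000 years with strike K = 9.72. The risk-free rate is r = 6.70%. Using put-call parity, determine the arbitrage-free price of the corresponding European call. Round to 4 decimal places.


Put-call parity: C - P = S_0 * exp(-qT) - K * exp(-rT).
S_0 * exp(-qT) = 10.8500 * 1.00000000 = 10.85000000
K * exp(-rT) = 9.7200 * 0.93519520 = 9.09009736
C = P + S*exp(-qT) - K*exp(-rT)
C = 1.0635 + 10.85000000 - 9.09009736 = 2.8234

Answer: Call price = 2.8234


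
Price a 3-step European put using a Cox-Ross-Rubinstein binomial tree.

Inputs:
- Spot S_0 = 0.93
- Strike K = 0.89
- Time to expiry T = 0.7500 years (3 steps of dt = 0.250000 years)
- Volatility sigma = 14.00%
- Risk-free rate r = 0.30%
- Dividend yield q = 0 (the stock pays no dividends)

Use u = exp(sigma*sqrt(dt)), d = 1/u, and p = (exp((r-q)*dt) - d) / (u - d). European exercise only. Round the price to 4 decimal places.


Answer: Price = V(0,0) = 0.0270

Derivation:
dt = T/N = 0.250000
u = exp(sigma*sqrt(dt)) = 1.072508; d = 1/u = 0.932394
p = (exp((r-q)*dt) - d) / (u - d) = 0.487862
Discount per step: exp(-r*dt) = 0.999250
Stock lattice S(k, i) with i counting down-moves:
  k=0: S(0,0) = 0.9300
  k=1: S(1,0) = 0.9974; S(1,1) = 0.8671
  k=2: S(2,0) = 1.0698; S(2,1) = 0.9300; S(2,2) = 0.8085
  k=3: S(3,0) = 1.1473; S(3,1) = 0.9974; S(3,2) = 0.8671; S(3,3) = 0.7538
Terminal payoffs V(N, i) = max(K - S_T, 0):
  V(3,0) = 0.000000; V(3,1) = 0.000000; V(3,2) = 0.022874; V(3,3) = 0.136157
Backward induction: V(k, i) = exp(-r*dt) * [p * V(k+1, i) + (1-p) * V(k+1, i+1)].
  V(2,0) = exp(-r*dt) * [p*0.000000 + (1-p)*0.000000] = 0.000000
  V(2,1) = exp(-r*dt) * [p*0.000000 + (1-p)*0.022874] = 0.011706
  V(2,2) = exp(-r*dt) * [p*0.022874 + (1-p)*0.136157] = 0.080830
  V(1,0) = exp(-r*dt) * [p*0.000000 + (1-p)*0.011706] = 0.005990
  V(1,1) = exp(-r*dt) * [p*0.011706 + (1-p)*0.080830] = 0.047071
  V(0,0) = exp(-r*dt) * [p*0.005990 + (1-p)*0.047071] = 0.027009


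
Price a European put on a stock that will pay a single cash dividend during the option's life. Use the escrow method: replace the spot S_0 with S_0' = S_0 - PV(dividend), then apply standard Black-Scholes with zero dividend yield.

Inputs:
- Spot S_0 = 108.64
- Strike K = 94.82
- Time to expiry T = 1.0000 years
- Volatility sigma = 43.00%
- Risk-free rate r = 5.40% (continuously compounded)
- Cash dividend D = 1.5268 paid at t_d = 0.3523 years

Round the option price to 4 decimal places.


Answer: Price = 9.4749

Derivation:
PV(D) = D * exp(-r * t_d) = 1.5268 * 0.98115562 = 1.49802840
S_0' = S_0 - PV(D) = 108.6400 - 1.49802840 = 107.14197160
d1 = (ln(S_0'/K) + (r + sigma^2/2)*T) / (sigma*sqrt(T)) = 0.62470799
d2 = d1 - sigma*sqrt(T) = 0.19470799
exp(-rT) = 0.94743211
N(-d1) = 0.26608136; N(-d2) = 0.42281078
P = K * exp(-rT) * N(-d2) - S_0' * N(-d1) = 94.8200 * 0.94743211 * 0.42281078 - 107.14197160 * 0.26608136 = 9.4749


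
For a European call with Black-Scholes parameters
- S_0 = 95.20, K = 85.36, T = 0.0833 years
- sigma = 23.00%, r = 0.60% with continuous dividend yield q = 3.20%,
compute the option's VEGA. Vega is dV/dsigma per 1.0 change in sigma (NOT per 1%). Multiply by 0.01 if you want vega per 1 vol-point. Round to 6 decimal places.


d1 = 1.6441176654; d2 = 1.5777356648
phi(d1) = 0.1032605388; exp(-qT) = 0.9973379496; exp(-rT) = 0.9995003249
Vega = S * exp(-qT) * phi(d1) * sqrt(T) = 95.2000 * 0.9973379496 * 0.1032605388 * 0.2886173938 = 2.829673

Answer: Vega = 2.829673


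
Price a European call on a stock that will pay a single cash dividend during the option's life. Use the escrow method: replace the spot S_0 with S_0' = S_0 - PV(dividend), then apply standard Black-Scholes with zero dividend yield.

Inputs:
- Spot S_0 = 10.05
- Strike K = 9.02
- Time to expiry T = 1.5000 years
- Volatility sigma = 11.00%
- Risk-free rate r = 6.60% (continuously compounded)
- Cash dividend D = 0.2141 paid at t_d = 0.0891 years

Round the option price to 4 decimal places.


Answer: Price = 1.7137

Derivation:
PV(D) = D * exp(-r * t_d) = 0.2141 * 0.99413666 = 0.21284466
S_0' = S_0 - PV(D) = 10.0500 - 0.21284466 = 9.83715534
d1 = (ln(S_0'/K) + (r + sigma^2/2)*T) / (sigma*sqrt(T)) = 1.44592076
d2 = d1 - sigma*sqrt(T) = 1.31119882
exp(-rT) = 0.90574271
N(d1) = 0.92590029; N(d2) = 0.90510470
C = S_0' * N(d1) - K * exp(-rT) * N(d2) = 9.83715534 * 0.92590029 - 9.0200 * 0.90574271 * 0.90510470 = 1.7137


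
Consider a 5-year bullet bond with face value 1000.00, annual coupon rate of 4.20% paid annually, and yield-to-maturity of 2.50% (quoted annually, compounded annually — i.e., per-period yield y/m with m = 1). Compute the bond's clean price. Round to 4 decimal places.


Coupon per period c = face * coupon_rate / m = 42.000000
Periods per year m = 1; per-period yield y/m = 0.025000
Number of cashflows N = 5
Cashflows (t years, CF_t, discount factor 1/(1+y/m)^(m*t), PV):
  t = 1.0000: CF_t = 42.000000, DF = 0.975610, PV = 40.975610
  t = 2.0000: CF_t = 42.000000, DF = 0.951814, PV = 39.976205
  t = 3.0000: CF_t = 42.000000, DF = 0.928599, PV = 39.001175
  t = 4.0000: CF_t = 42.000000, DF = 0.905951, PV = 38.049927
  t = 5.0000: CF_t = 1042.000000, DF = 0.883854, PV = 920.976168
Price P = sum_t PV_t = 1078.979084

Answer: Price = 1078.9791


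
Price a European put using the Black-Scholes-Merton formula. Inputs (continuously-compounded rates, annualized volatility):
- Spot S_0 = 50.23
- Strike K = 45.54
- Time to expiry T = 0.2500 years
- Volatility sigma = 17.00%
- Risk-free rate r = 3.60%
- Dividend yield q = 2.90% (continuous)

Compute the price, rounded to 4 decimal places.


d1 = (ln(S/K) + (r - q + 0.5*sigma^2) * T) / (sigma * sqrt(T)) = 1.21628114
d2 = d1 - sigma * sqrt(T) = 1.13128114
exp(-rT) = 0.99104038; exp(-qT) = 0.99277622
P = K * exp(-rT) * N(-d2) - S_0 * exp(-qT) * N(-d1)
N(-d1) = 0.11193892; N(-d2) = 0.12896839
P = 45.5400 * 0.99104038 * 0.12896839 - 50.2300 * 0.99277622 * 0.11193892 = 0.2385

Answer: Price = 0.2385


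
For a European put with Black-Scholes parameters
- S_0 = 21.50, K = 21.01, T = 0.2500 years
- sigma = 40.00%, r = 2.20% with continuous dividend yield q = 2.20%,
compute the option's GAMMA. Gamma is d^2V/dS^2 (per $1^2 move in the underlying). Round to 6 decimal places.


Answer: Gamma = 0.090155

Derivation:
d1 = 0.2152721014; d2 = 0.0152721014
phi(d1) = 0.3898046464; exp(-qT) = 0.9945150973; exp(-rT) = 0.9945150973
Gamma = exp(-qT) * phi(d1) / (S * sigma * sqrt(T)) = 0.9945150973 * 0.3898046464 / (21.5000 * 0.4000 * 0.5000000000) = 0.090155


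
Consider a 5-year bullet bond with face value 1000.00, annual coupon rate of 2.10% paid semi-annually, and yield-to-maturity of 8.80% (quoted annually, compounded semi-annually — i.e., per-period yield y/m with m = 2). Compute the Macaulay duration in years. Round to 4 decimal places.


Coupon per period c = face * coupon_rate / m = 10.500000
Periods per year m = 2; per-period yield y/m = 0.044000
Number of cashflows N = 10
Cashflows (t years, CF_t, discount factor 1/(1+y/m)^(m*t), PV):
  t = 0.5000: CF_t = 10.500000, DF = 0.957854, PV = 10.057471
  t = 1.0000: CF_t = 10.500000, DF = 0.917485, PV = 9.633593
  t = 1.5000: CF_t = 10.500000, DF = 0.878817, PV = 9.227580
  t = 2.0000: CF_t = 10.500000, DF = 0.841779, PV = 8.838678
  t = 2.5000: CF_t = 10.500000, DF = 0.806302, PV = 8.466167
  t = 3.0000: CF_t = 10.500000, DF = 0.772320, PV = 8.109355
  t = 3.5000: CF_t = 10.500000, DF = 0.739770, PV = 7.767581
  t = 4.0000: CF_t = 10.500000, DF = 0.708592, PV = 7.440212
  t = 4.5000: CF_t = 10.500000, DF = 0.678728, PV = 7.126640
  t = 5.0000: CF_t = 1010.500000, DF = 0.650122, PV = 656.948509
Price P = sum_t PV_t = 733.615785
Macaulay numerator sum_t t * PV_t:
  t * PV_t at t = 0.5000: 5.028736
  t * PV_t at t = 1.0000: 9.633593
  t * PV_t at t = 1.5000: 13.841369
  t * PV_t at t = 2.0000: 17.677356
  t * PV_t at t = 2.5000: 21.165416
  t * PV_t at t = 3.0000: 24.328065
  t * PV_t at t = 3.5000: 27.186535
  t * PV_t at t = 4.0000: 29.760848
  t * PV_t at t = 4.5000: 32.069879
  t * PV_t at t = 5.0000: 3284.742544
Macaulay duration D = (sum_t t * PV_t) / P = 3465.434341 / 733.615785 = 4.723773

Answer: Macaulay duration = 4.7238 years


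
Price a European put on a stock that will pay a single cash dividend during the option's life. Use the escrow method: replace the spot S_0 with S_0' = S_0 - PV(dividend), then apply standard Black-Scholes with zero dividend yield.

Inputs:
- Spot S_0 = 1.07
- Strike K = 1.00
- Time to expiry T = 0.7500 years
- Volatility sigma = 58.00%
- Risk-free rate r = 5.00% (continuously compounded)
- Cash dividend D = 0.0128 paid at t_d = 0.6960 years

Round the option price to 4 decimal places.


PV(D) = D * exp(-r * t_d) = 0.0128 * 0.96579856 = 0.01236222
S_0' = S_0 - PV(D) = 1.0700 - 0.01236222 = 1.05763778
d1 = (ln(S_0'/K) + (r + sigma^2/2)*T) / (sigma*sqrt(T)) = 0.43736853
d2 = d1 - sigma*sqrt(T) = -0.06492620
exp(-rT) = 0.96319442
N(-d1) = 0.33092205; N(-d2) = 0.52588362
P = K * exp(-rT) * N(-d2) - S_0' * N(-d1) = 1.0000 * 0.96319442 * 0.52588362 - 1.05763778 * 0.33092205 = 0.1565

Answer: Price = 0.1565


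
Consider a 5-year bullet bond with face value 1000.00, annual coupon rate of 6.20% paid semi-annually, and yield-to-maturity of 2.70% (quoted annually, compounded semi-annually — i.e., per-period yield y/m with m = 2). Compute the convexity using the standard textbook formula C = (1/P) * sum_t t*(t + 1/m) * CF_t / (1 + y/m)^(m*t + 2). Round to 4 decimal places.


Answer: Convexity = 22.7112

Derivation:
Coupon per period c = face * coupon_rate / m = 31.000000
Periods per year m = 2; per-period yield y/m = 0.013500
Number of cashflows N = 10
Cashflows (t years, CF_t, discount factor 1/(1+y/m)^(m*t), PV):
  t = 0.5000: CF_t = 31.000000, DF = 0.986680, PV = 30.587074
  t = 1.0000: CF_t = 31.000000, DF = 0.973537, PV = 30.179649
  t = 1.5000: CF_t = 31.000000, DF = 0.960569, PV = 29.777651
  t = 2.0000: CF_t = 31.000000, DF = 0.947774, PV = 29.381007
  t = 2.5000: CF_t = 31.000000, DF = 0.935150, PV = 28.989647
  t = 3.0000: CF_t = 31.000000, DF = 0.922694, PV = 28.603500
  t = 3.5000: CF_t = 31.000000, DF = 0.910403, PV = 28.222496
  t = 4.0000: CF_t = 31.000000, DF = 0.898276, PV = 27.846567
  t = 4.5000: CF_t = 31.000000, DF = 0.886311, PV = 27.475646
  t = 5.0000: CF_t = 1031.000000, DF = 0.874505, PV = 901.615014
Price P = sum_t PV_t = 1162.678253
Convexity numerator sum_t t*(t + 1/m) * CF_t / (1+y/m)^(m*t + 2):
  t = 0.5000: term = 14.888825
  t = 1.0000: term = 44.071511
  t = 1.5000: term = 86.968941
  t = 2.0000: term = 143.017499
  t = 2.5000: term = 211.668721
  t = 3.0000: term = 292.388959
  t = 3.5000: term = 384.659048
  t = 4.0000: term = 487.973984
  t = 4.5000: term = 601.842605
  t = 5.0000: term = 24138.280113
Convexity = (1/P) * sum = 26405.760207 / 1162.678253 = 22.711150


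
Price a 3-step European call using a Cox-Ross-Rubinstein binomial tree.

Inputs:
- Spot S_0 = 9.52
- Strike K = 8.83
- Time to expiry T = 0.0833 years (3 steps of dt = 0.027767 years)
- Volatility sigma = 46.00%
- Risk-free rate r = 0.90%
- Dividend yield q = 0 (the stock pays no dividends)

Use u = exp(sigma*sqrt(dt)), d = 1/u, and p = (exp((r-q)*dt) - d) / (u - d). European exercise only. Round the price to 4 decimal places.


Answer: Price = V(0,0) = 0.8767

Derivation:
dt = T/N = 0.027767
u = exp(sigma*sqrt(dt)) = 1.079666; d = 1/u = 0.926213
p = (exp((r-q)*dt) - d) / (u - d) = 0.482475
Discount per step: exp(-r*dt) = 0.999750
Stock lattice S(k, i) with i counting down-moves:
  k=0: S(0,0) = 9.5200
  k=1: S(1,0) = 10.2784; S(1,1) = 8.8175
  k=2: S(2,0) = 11.0973; S(2,1) = 9.5200; S(2,2) = 8.1669
  k=3: S(3,0) = 11.9813; S(3,1) = 10.2784; S(3,2) = 8.8175; S(3,3) = 7.5643
Terminal payoffs V(N, i) = max(S_T - K, 0):
  V(3,0) = 3.151321; V(3,1) = 1.448416; V(3,2) = 0.000000; V(3,3) = 0.000000
Backward induction: V(k, i) = exp(-r*dt) * [p * V(k+1, i) + (1-p) * V(k+1, i+1)].
  V(2,0) = exp(-r*dt) * [p*3.151321 + (1-p)*1.448416] = 2.269458
  V(2,1) = exp(-r*dt) * [p*1.448416 + (1-p)*0.000000] = 0.698650
  V(2,2) = exp(-r*dt) * [p*0.000000 + (1-p)*0.000000] = 0.000000
  V(1,0) = exp(-r*dt) * [p*2.269458 + (1-p)*0.698650] = 1.456162
  V(1,1) = exp(-r*dt) * [p*0.698650 + (1-p)*0.000000] = 0.336997
  V(0,0) = exp(-r*dt) * [p*1.456162 + (1-p)*0.336997] = 0.876748


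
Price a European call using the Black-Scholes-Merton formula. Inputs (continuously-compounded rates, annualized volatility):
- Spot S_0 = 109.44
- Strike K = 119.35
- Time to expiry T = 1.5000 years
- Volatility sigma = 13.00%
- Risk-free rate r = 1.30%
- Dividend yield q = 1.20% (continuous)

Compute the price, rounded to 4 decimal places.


d1 = (ln(S/K) + (r - q + 0.5*sigma^2) * T) / (sigma * sqrt(T)) = -0.45540975
d2 = d1 - sigma * sqrt(T) = -0.61462659
exp(-rT) = 0.98068890; exp(-qT) = 0.98216103
C = S_0 * exp(-qT) * N(d1) - K * exp(-rT) * N(d2)
N(d1) = 0.32440724; N(d2) = 0.26940068
C = 109.4400 * 0.98216103 * 0.32440724 - 119.3500 * 0.98068890 * 0.26940068 = 3.3377

Answer: Price = 3.3377


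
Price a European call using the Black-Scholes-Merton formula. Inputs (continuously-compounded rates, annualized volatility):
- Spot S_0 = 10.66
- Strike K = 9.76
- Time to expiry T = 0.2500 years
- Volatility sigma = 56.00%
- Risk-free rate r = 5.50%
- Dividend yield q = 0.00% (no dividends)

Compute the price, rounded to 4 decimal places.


Answer: Price = 1.7195

Derivation:
d1 = (ln(S/K) + (r - q + 0.5*sigma^2) * T) / (sigma * sqrt(T)) = 0.50412864
d2 = d1 - sigma * sqrt(T) = 0.22412864
exp(-rT) = 0.98634410; exp(-qT) = 1.00000000
C = S_0 * exp(-qT) * N(d1) - K * exp(-rT) * N(d2)
N(d1) = 0.69291451; N(d2) = 0.58867139
C = 10.6600 * 1.00000000 * 0.69291451 - 9.7600 * 0.98634410 * 0.58867139 = 1.7195


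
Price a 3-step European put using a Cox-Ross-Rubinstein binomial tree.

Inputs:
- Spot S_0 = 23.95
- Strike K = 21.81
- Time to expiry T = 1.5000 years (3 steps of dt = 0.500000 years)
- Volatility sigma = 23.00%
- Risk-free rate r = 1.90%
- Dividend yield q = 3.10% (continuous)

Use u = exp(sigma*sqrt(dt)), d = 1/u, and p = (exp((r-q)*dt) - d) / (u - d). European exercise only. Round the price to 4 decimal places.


Answer: Price = V(0,0) = 1.7902

Derivation:
dt = T/N = 0.500000
u = exp(sigma*sqrt(dt)) = 1.176607; d = 1/u = 0.849902
p = (exp((r-q)*dt) - d) / (u - d) = 0.441121
Discount per step: exp(-r*dt) = 0.990545
Stock lattice S(k, i) with i counting down-moves:
  k=0: S(0,0) = 23.9500
  k=1: S(1,0) = 28.1797; S(1,1) = 20.3551
  k=2: S(2,0) = 33.1565; S(2,1) = 23.9500; S(2,2) = 17.2999
  k=3: S(3,0) = 39.0121; S(3,1) = 28.1797; S(3,2) = 20.3551; S(3,3) = 14.7032
Terminal payoffs V(N, i) = max(K - S_T, 0):
  V(3,0) = 0.000000; V(3,1) = 0.000000; V(3,2) = 1.454854; V(3,3) = 7.106808
Backward induction: V(k, i) = exp(-r*dt) * [p * V(k+1, i) + (1-p) * V(k+1, i+1)].
  V(2,0) = exp(-r*dt) * [p*0.000000 + (1-p)*0.000000] = 0.000000
  V(2,1) = exp(-r*dt) * [p*0.000000 + (1-p)*1.454854] = 0.805400
  V(2,2) = exp(-r*dt) * [p*1.454854 + (1-p)*7.106808] = 4.569993
  V(1,0) = exp(-r*dt) * [p*0.000000 + (1-p)*0.805400] = 0.445866
  V(1,1) = exp(-r*dt) * [p*0.805400 + (1-p)*4.569993] = 2.881846
  V(0,0) = exp(-r*dt) * [p*0.445866 + (1-p)*2.881846] = 1.790197


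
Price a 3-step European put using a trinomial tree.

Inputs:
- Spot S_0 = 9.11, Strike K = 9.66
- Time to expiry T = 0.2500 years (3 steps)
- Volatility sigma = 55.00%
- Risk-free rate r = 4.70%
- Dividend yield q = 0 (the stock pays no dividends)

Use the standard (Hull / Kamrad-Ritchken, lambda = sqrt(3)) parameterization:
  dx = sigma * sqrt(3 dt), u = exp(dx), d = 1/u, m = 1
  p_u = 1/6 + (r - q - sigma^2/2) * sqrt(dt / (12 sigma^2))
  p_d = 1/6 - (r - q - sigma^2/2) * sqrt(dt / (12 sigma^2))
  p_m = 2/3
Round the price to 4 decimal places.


Answer: Price = V(0,0) = 1.2444

Derivation:
dt = T/N = 0.083333; dx = sigma*sqrt(3*dt) = 0.275000
u = exp(dx) = 1.316531; d = 1/u = 0.759572
p_u = 0.150871, p_m = 0.666667, p_d = 0.182462
Discount per step: exp(-r*dt) = 0.996091
Stock lattice S(k, j) with j the centered position index:
  k=0: S(0,+0) = 9.1100
  k=1: S(1,-1) = 6.9197; S(1,+0) = 9.1100; S(1,+1) = 11.9936
  k=2: S(2,-2) = 5.2560; S(2,-1) = 6.9197; S(2,+0) = 9.1100; S(2,+1) = 11.9936; S(2,+2) = 15.7899
  k=3: S(3,-3) = 3.9923; S(3,-2) = 5.2560; S(3,-1) = 6.9197; S(3,+0) = 9.1100; S(3,+1) = 11.9936; S(3,+2) = 15.7899; S(3,+3) = 20.7879
Terminal payoffs V(N, j) = max(K - S_T, 0):
  V(3,-3) = 5.667679; V(3,-2) = 4.403987; V(3,-1) = 2.740298; V(3,+0) = 0.550000; V(3,+1) = 0.000000; V(3,+2) = 0.000000; V(3,+3) = 0.000000
Backward induction: V(k, j) = exp(-r*dt) * [p_u * V(k+1, j+1) + p_m * V(k+1, j) + p_d * V(k+1, j-1)]
  V(2,-2) = exp(-r*dt) * [p_u*2.740298 + p_m*4.403987 + p_d*5.667679] = 4.366425
  V(2,-1) = exp(-r*dt) * [p_u*0.550000 + p_m*2.740298 + p_d*4.403987] = 2.702799
  V(2,+0) = exp(-r*dt) * [p_u*0.000000 + p_m*0.550000 + p_d*2.740298] = 0.863279
  V(2,+1) = exp(-r*dt) * [p_u*0.000000 + p_m*0.000000 + p_d*0.550000] = 0.099962
  V(2,+2) = exp(-r*dt) * [p_u*0.000000 + p_m*0.000000 + p_d*0.000000] = 0.000000
  V(1,-1) = exp(-r*dt) * [p_u*0.863279 + p_m*2.702799 + p_d*4.366425] = 2.718150
  V(1,+0) = exp(-r*dt) * [p_u*0.099962 + p_m*0.863279 + p_d*2.702799] = 1.079523
  V(1,+1) = exp(-r*dt) * [p_u*0.000000 + p_m*0.099962 + p_d*0.863279] = 0.223281
  V(0,+0) = exp(-r*dt) * [p_u*0.223281 + p_m*1.079523 + p_d*2.718150] = 1.244444


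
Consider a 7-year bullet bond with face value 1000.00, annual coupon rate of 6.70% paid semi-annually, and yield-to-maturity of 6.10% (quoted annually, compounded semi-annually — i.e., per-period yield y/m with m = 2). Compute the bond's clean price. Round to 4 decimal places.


Coupon per period c = face * coupon_rate / m = 33.500000
Periods per year m = 2; per-period yield y/m = 0.030500
Number of cashflows N = 14
Cashflows (t years, CF_t, discount factor 1/(1+y/m)^(m*t), PV):
  t = 0.5000: CF_t = 33.500000, DF = 0.970403, PV = 32.508491
  t = 1.0000: CF_t = 33.500000, DF = 0.941681, PV = 31.546328
  t = 1.5000: CF_t = 33.500000, DF = 0.913810, PV = 30.612642
  t = 2.0000: CF_t = 33.500000, DF = 0.886764, PV = 29.706591
  t = 2.5000: CF_t = 33.500000, DF = 0.860518, PV = 28.827357
  t = 3.0000: CF_t = 33.500000, DF = 0.835049, PV = 27.974146
  t = 3.5000: CF_t = 33.500000, DF = 0.810334, PV = 27.146187
  t = 4.0000: CF_t = 33.500000, DF = 0.786350, PV = 26.342733
  t = 4.5000: CF_t = 33.500000, DF = 0.763076, PV = 25.563060
  t = 5.0000: CF_t = 33.500000, DF = 0.740491, PV = 24.806463
  t = 5.5000: CF_t = 33.500000, DF = 0.718575, PV = 24.072259
  t = 6.0000: CF_t = 33.500000, DF = 0.697307, PV = 23.359786
  t = 6.5000: CF_t = 33.500000, DF = 0.676669, PV = 22.668399
  t = 7.0000: CF_t = 1033.500000, DF = 0.656641, PV = 678.638565
Price P = sum_t PV_t = 1033.773008

Answer: Price = 1033.7730


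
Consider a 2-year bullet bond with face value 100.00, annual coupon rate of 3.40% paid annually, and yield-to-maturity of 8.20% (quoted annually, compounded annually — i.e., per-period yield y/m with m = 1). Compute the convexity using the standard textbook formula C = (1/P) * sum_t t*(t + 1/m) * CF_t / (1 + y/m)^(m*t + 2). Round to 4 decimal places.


Coupon per period c = face * coupon_rate / m = 3.400000
Periods per year m = 1; per-period yield y/m = 0.082000
Number of cashflows N = 2
Cashflows (t years, CF_t, discount factor 1/(1+y/m)^(m*t), PV):
  t = 1.0000: CF_t = 3.400000, DF = 0.924214, PV = 3.142329
  t = 2.0000: CF_t = 103.400000, DF = 0.854172, PV = 88.321415
Price P = sum_t PV_t = 91.463744
Convexity numerator sum_t t*(t + 1/m) * CF_t / (1+y/m)^(m*t + 2):
  t = 1.0000: term = 5.368181
  t = 2.0000: term = 452.650231
Convexity = (1/P) * sum = 458.018411 / 91.463744 = 5.007650

Answer: Convexity = 5.0076


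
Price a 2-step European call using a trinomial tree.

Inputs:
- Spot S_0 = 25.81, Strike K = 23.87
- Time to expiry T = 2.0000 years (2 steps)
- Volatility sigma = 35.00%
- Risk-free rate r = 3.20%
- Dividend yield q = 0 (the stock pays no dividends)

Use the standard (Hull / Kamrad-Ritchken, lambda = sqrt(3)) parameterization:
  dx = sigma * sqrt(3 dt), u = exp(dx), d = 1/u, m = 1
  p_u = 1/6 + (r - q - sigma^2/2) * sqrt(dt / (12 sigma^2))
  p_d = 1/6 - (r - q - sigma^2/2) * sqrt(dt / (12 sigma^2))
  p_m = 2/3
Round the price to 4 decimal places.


dt = T/N = 1.000000; dx = sigma*sqrt(3*dt) = 0.606218
u = exp(dx) = 1.833484; d = 1/u = 0.545410
p_u = 0.142542, p_m = 0.666667, p_d = 0.190792
Discount per step: exp(-r*dt) = 0.968507
Stock lattice S(k, j) with j the centered position index:
  k=0: S(0,+0) = 25.8100
  k=1: S(1,-1) = 14.0770; S(1,+0) = 25.8100; S(1,+1) = 47.3222
  k=2: S(2,-2) = 7.6777; S(2,-1) = 14.0770; S(2,+0) = 25.8100; S(2,+1) = 47.3222; S(2,+2) = 86.7645
Terminal payoffs V(N, j) = max(S_T - K, 0):
  V(2,-2) = 0.000000; V(2,-1) = 0.000000; V(2,+0) = 1.940000; V(2,+1) = 23.452213; V(2,+2) = 62.894502
Backward induction: V(k, j) = exp(-r*dt) * [p_u * V(k+1, j+1) + p_m * V(k+1, j) + p_d * V(k+1, j-1)]
  V(1,-1) = exp(-r*dt) * [p_u*1.940000 + p_m*0.000000 + p_d*0.000000] = 0.267822
  V(1,+0) = exp(-r*dt) * [p_u*23.452213 + p_m*1.940000 + p_d*0.000000] = 4.490240
  V(1,+1) = exp(-r*dt) * [p_u*62.894502 + p_m*23.452213 + p_d*1.940000] = 24.183640
  V(0,+0) = exp(-r*dt) * [p_u*24.183640 + p_m*4.490240 + p_d*0.267822] = 6.287320

Answer: Price = V(0,0) = 6.2873


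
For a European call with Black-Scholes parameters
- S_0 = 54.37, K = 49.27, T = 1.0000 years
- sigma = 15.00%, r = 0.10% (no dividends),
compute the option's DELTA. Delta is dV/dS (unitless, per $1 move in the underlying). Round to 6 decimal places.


d1 = 0.7383143640; d2 = 0.5883143640
phi(d1) = 0.3037675272; exp(-qT) = 1.0000000000; exp(-rT) = 0.9990004998
N(d1) = 0.7698382801
Delta = exp(-qT) * N(d1) = 1.0000000000 * 0.7698382801 = 0.769838

Answer: Delta = 0.769838


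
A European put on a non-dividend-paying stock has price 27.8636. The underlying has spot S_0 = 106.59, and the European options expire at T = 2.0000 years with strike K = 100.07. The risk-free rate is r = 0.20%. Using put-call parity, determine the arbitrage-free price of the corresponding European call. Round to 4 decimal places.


Put-call parity: C - P = S_0 * exp(-qT) - K * exp(-rT).
S_0 * exp(-qT) = 106.5900 * 1.00000000 = 106.59000000
K * exp(-rT) = 100.0700 * 0.99600799 = 99.67051949
C = P + S*exp(-qT) - K*exp(-rT)
C = 27.8636 + 106.59000000 - 99.67051949 = 34.7831

Answer: Call price = 34.7831


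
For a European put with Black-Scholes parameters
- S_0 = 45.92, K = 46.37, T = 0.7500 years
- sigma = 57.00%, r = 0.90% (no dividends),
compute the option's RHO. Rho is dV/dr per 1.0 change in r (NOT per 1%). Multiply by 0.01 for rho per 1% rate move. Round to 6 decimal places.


Answer: Rho = -20.720139

Derivation:
d1 = 0.2407359258; d2 = -0.2528985543
phi(d1) = 0.3875480545; exp(-qT) = 1.0000000000; exp(-rT) = 0.9932727301
N(-d2) = 0.5998266967
Rho = -K*T*exp(-rT)*N(-d2) = -46.3700 * 0.7500 * 0.9932727301 * 0.5998266967 = -20.720139


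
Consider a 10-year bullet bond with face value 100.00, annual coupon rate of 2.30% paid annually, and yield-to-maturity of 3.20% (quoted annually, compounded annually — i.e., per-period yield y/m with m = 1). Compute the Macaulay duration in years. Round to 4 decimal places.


Coupon per period c = face * coupon_rate / m = 2.300000
Periods per year m = 1; per-period yield y/m = 0.032000
Number of cashflows N = 10
Cashflows (t years, CF_t, discount factor 1/(1+y/m)^(m*t), PV):
  t = 1.0000: CF_t = 2.300000, DF = 0.968992, PV = 2.228682
  t = 2.0000: CF_t = 2.300000, DF = 0.938946, PV = 2.159576
  t = 3.0000: CF_t = 2.300000, DF = 0.909831, PV = 2.092612
  t = 4.0000: CF_t = 2.300000, DF = 0.881620, PV = 2.027725
  t = 5.0000: CF_t = 2.300000, DF = 0.854283, PV = 1.964850
  t = 6.0000: CF_t = 2.300000, DF = 0.827793, PV = 1.903924
  t = 7.0000: CF_t = 2.300000, DF = 0.802125, PV = 1.844888
  t = 8.0000: CF_t = 2.300000, DF = 0.777253, PV = 1.787682
  t = 9.0000: CF_t = 2.300000, DF = 0.753152, PV = 1.732250
  t = 10.0000: CF_t = 102.300000, DF = 0.729799, PV = 74.658397
Price P = sum_t PV_t = 92.400586
Macaulay numerator sum_t t * PV_t:
  t * PV_t at t = 1.0000: 2.228682
  t * PV_t at t = 2.0000: 4.319151
  t * PV_t at t = 3.0000: 6.277836
  t * PV_t at t = 4.0000: 8.110900
  t * PV_t at t = 5.0000: 9.824249
  t * PV_t at t = 6.0000: 11.423545
  t * PV_t at t = 7.0000: 12.914214
  t * PV_t at t = 8.0000: 14.301456
  t * PV_t at t = 9.0000: 15.590250
  t * PV_t at t = 10.0000: 746.583970
Macaulay duration D = (sum_t t * PV_t) / P = 831.574254 / 92.400586 = 8.999664

Answer: Macaulay duration = 8.9997 years


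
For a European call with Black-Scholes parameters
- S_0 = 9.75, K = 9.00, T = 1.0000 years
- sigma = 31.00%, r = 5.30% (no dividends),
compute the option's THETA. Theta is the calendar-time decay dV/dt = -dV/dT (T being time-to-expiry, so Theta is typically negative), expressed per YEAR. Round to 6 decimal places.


Answer: Theta = -0.783384

Derivation:
d1 = 0.5841700248; d2 = 0.2741700248
phi(d1) = 0.3363624964; exp(-qT) = 1.0000000000; exp(-rT) = 0.9483800125
Theta = -S*exp(-qT)*phi(d1)*sigma/(2*sqrt(T)) - r*K*exp(-rT)*N(d2) + q*S*exp(-qT)*N(d1)
N(d1) = 0.7204470368; N(d2) = 0.6080230187; sqrt(T) = 1.0000000000
Term 1 = -9.7500 * 1.0000000000 * 0.3363624964 * 0.3100 / (2 * 1.0000000000) = -0.5083278227
Term 2 = -0.0530 * 9.0000 * 0.9483800125 * 0.6080230187 = -0.2750557908
Term 3 = 0 (no dividend yield, q = 0)
Theta = -0.5083278227 + (-0.2750557908) + (0.0000000000) = -0.783384


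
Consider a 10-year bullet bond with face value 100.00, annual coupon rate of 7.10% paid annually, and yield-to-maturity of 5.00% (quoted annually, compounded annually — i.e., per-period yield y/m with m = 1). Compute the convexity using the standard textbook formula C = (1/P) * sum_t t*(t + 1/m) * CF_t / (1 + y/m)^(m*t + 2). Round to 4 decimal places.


Answer: Convexity = 69.5008

Derivation:
Coupon per period c = face * coupon_rate / m = 7.100000
Periods per year m = 1; per-period yield y/m = 0.050000
Number of cashflows N = 10
Cashflows (t years, CF_t, discount factor 1/(1+y/m)^(m*t), PV):
  t = 1.0000: CF_t = 7.100000, DF = 0.952381, PV = 6.761905
  t = 2.0000: CF_t = 7.100000, DF = 0.907029, PV = 6.439909
  t = 3.0000: CF_t = 7.100000, DF = 0.863838, PV = 6.133247
  t = 4.0000: CF_t = 7.100000, DF = 0.822702, PV = 5.841188
  t = 5.0000: CF_t = 7.100000, DF = 0.783526, PV = 5.563036
  t = 6.0000: CF_t = 7.100000, DF = 0.746215, PV = 5.298129
  t = 7.0000: CF_t = 7.100000, DF = 0.710681, PV = 5.045837
  t = 8.0000: CF_t = 7.100000, DF = 0.676839, PV = 4.805559
  t = 9.0000: CF_t = 7.100000, DF = 0.644609, PV = 4.576723
  t = 10.0000: CF_t = 107.100000, DF = 0.613913, PV = 65.750109
Price P = sum_t PV_t = 116.215643
Convexity numerator sum_t t*(t + 1/m) * CF_t / (1+y/m)^(m*t + 2):
  t = 1.0000: term = 12.266494
  t = 2.0000: term = 35.047125
  t = 3.0000: term = 66.756429
  t = 4.0000: term = 105.962586
  t = 5.0000: term = 151.375123
  t = 6.0000: term = 201.833498
  t = 7.0000: term = 256.296505
  t = 8.0000: term = 313.832455
  t = 9.0000: term = 373.610066
  t = 10.0000: term = 6560.101624
Convexity = (1/P) * sum = 8077.081906 / 116.215643 = 69.500815


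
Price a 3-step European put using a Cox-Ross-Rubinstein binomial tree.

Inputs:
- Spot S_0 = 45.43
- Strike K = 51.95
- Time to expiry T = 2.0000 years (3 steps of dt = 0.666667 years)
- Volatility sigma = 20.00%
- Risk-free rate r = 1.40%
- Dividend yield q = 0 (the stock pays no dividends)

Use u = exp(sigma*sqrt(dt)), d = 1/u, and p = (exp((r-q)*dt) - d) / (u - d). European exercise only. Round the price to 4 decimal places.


Answer: Price = V(0,0) = 8.1390

Derivation:
dt = T/N = 0.666667
u = exp(sigma*sqrt(dt)) = 1.177389; d = 1/u = 0.849337
p = (exp((r-q)*dt) - d) / (u - d) = 0.487850
Discount per step: exp(-r*dt) = 0.990710
Stock lattice S(k, i) with i counting down-moves:
  k=0: S(0,0) = 45.4300
  k=1: S(1,0) = 53.4888; S(1,1) = 38.5854
  k=2: S(2,0) = 62.9771; S(2,1) = 45.4300; S(2,2) = 32.7720
  k=3: S(3,0) = 74.1486; S(3,1) = 53.4888; S(3,2) = 38.5854; S(3,3) = 27.8345
Terminal payoffs V(N, i) = max(K - S_T, 0):
  V(3,0) = 0.000000; V(3,1) = 0.000000; V(3,2) = 13.364623; V(3,3) = 24.115543
Backward induction: V(k, i) = exp(-r*dt) * [p * V(k+1, i) + (1-p) * V(k+1, i+1)].
  V(2,0) = exp(-r*dt) * [p*0.000000 + (1-p)*0.000000] = 0.000000
  V(2,1) = exp(-r*dt) * [p*0.000000 + (1-p)*13.364623] = 6.781111
  V(2,2) = exp(-r*dt) * [p*13.364623 + (1-p)*24.115543] = 18.695404
  V(1,0) = exp(-r*dt) * [p*0.000000 + (1-p)*6.781111] = 3.440685
  V(1,1) = exp(-r*dt) * [p*6.781111 + (1-p)*18.695404] = 12.763338
  V(0,0) = exp(-r*dt) * [p*3.440685 + (1-p)*12.763338] = 8.138966


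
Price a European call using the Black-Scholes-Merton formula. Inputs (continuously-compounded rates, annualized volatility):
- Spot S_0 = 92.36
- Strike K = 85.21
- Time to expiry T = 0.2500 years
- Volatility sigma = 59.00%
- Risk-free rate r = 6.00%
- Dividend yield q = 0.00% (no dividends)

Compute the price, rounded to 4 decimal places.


Answer: Price = 15.0795

Derivation:
d1 = (ln(S/K) + (r - q + 0.5*sigma^2) * T) / (sigma * sqrt(T)) = 0.47148368
d2 = d1 - sigma * sqrt(T) = 0.17648368
exp(-rT) = 0.98511194; exp(-qT) = 1.00000000
C = S_0 * exp(-qT) * N(d1) - K * exp(-rT) * N(d2)
N(d1) = 0.68135232; N(d2) = 0.57004302
C = 92.3600 * 1.00000000 * 0.68135232 - 85.2100 * 0.98511194 * 0.57004302 = 15.0795


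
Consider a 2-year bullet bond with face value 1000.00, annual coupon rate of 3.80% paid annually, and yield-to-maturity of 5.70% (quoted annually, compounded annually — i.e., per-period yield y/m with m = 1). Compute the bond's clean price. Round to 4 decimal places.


Answer: Price = 965.0185

Derivation:
Coupon per period c = face * coupon_rate / m = 38.000000
Periods per year m = 1; per-period yield y/m = 0.057000
Number of cashflows N = 2
Cashflows (t years, CF_t, discount factor 1/(1+y/m)^(m*t), PV):
  t = 1.0000: CF_t = 38.000000, DF = 0.946074, PV = 35.950804
  t = 2.0000: CF_t = 1038.000000, DF = 0.895056, PV = 929.067737
Price P = sum_t PV_t = 965.018541


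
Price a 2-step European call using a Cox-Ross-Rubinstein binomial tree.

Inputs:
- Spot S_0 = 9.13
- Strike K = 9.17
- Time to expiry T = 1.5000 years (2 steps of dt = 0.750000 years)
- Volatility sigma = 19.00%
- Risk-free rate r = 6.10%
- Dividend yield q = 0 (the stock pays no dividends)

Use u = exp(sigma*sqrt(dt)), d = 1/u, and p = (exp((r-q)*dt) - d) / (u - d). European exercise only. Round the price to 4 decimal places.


dt = T/N = 0.750000
u = exp(sigma*sqrt(dt)) = 1.178856; d = 1/u = 0.848280
p = (exp((r-q)*dt) - d) / (u - d) = 0.600565
Discount per step: exp(-r*dt) = 0.955281
Stock lattice S(k, i) with i counting down-moves:
  k=0: S(0,0) = 9.1300
  k=1: S(1,0) = 10.7630; S(1,1) = 7.7448
  k=2: S(2,0) = 12.6880; S(2,1) = 9.1300; S(2,2) = 6.5698
Terminal payoffs V(N, i) = max(S_T - K, 0):
  V(2,0) = 3.517983; V(2,1) = 0.000000; V(2,2) = 0.000000
Backward induction: V(k, i) = exp(-r*dt) * [p * V(k+1, i) + (1-p) * V(k+1, i+1)].
  V(1,0) = exp(-r*dt) * [p*3.517983 + (1-p)*0.000000] = 2.018297
  V(1,1) = exp(-r*dt) * [p*0.000000 + (1-p)*0.000000] = 0.000000
  V(0,0) = exp(-r*dt) * [p*2.018297 + (1-p)*0.000000] = 1.157915

Answer: Price = V(0,0) = 1.1579


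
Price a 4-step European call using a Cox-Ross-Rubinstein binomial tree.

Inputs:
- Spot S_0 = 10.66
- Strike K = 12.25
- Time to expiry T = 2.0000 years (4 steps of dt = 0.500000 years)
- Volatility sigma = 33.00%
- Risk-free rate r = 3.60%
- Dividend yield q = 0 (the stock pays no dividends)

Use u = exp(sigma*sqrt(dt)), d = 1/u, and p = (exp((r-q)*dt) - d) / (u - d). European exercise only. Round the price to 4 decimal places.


dt = T/N = 0.500000
u = exp(sigma*sqrt(dt)) = 1.262817; d = 1/u = 0.791880
p = (exp((r-q)*dt) - d) / (u - d) = 0.480495
Discount per step: exp(-r*dt) = 0.982161
Stock lattice S(k, i) with i counting down-moves:
  k=0: S(0,0) = 10.6600
  k=1: S(1,0) = 13.4616; S(1,1) = 8.4414
  k=2: S(2,0) = 16.9996; S(2,1) = 10.6600; S(2,2) = 6.6846
  k=3: S(3,0) = 21.4674; S(3,1) = 13.4616; S(3,2) = 8.4414; S(3,3) = 5.2934
  k=4: S(4,0) = 27.1094; S(4,1) = 16.9996; S(4,2) = 10.6600; S(4,3) = 6.6846; S(4,4) = 4.1917
Terminal payoffs V(N, i) = max(S_T - K, 0):
  V(4,0) = 14.859369; V(4,1) = 4.749584; V(4,2) = 0.000000; V(4,3) = 0.000000; V(4,4) = 0.000000
Backward induction: V(k, i) = exp(-r*dt) * [p * V(k+1, i) + (1-p) * V(k+1, i+1)].
  V(3,0) = exp(-r*dt) * [p*14.859369 + (1-p)*4.749584] = 9.435898
  V(3,1) = exp(-r*dt) * [p*4.749584 + (1-p)*0.000000] = 2.241439
  V(3,2) = exp(-r*dt) * [p*0.000000 + (1-p)*0.000000] = 0.000000
  V(3,3) = exp(-r*dt) * [p*0.000000 + (1-p)*0.000000] = 0.000000
  V(2,0) = exp(-r*dt) * [p*9.435898 + (1-p)*2.241439] = 5.596686
  V(2,1) = exp(-r*dt) * [p*2.241439 + (1-p)*0.000000] = 1.057787
  V(2,2) = exp(-r*dt) * [p*0.000000 + (1-p)*0.000000] = 0.000000
  V(1,0) = exp(-r*dt) * [p*5.596686 + (1-p)*1.057787] = 3.180928
  V(1,1) = exp(-r*dt) * [p*1.057787 + (1-p)*0.000000] = 0.499194
  V(0,0) = exp(-r*dt) * [p*3.180928 + (1-p)*0.499194] = 1.755862

Answer: Price = V(0,0) = 1.7559


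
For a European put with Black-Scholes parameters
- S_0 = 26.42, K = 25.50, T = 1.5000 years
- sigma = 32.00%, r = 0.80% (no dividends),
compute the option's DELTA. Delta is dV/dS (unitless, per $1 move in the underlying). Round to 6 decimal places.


d1 = 0.3170120616; d2 = -0.0749062972
phi(d1) = 0.3793914123; exp(-qT) = 1.0000000000; exp(-rT) = 0.9880717129
N(-d1) = 0.3756172250
Delta = -exp(-qT) * N(-d1) = -1.0000000000 * 0.3756172250 = -0.375617

Answer: Delta = -0.375617


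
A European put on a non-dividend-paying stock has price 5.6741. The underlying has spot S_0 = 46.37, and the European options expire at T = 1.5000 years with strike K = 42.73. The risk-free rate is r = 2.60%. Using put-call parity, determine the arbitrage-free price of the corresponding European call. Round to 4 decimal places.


Put-call parity: C - P = S_0 * exp(-qT) - K * exp(-rT).
S_0 * exp(-qT) = 46.3700 * 1.00000000 = 46.37000000
K * exp(-rT) = 42.7300 * 0.96175071 = 41.09560780
C = P + S*exp(-qT) - K*exp(-rT)
C = 5.6741 + 46.37000000 - 41.09560780 = 10.9485

Answer: Call price = 10.9485


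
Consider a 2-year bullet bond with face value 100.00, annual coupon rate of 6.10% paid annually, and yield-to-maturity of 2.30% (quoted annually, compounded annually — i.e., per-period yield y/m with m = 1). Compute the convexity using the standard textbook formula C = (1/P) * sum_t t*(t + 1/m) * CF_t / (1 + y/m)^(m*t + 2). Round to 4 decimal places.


Coupon per period c = face * coupon_rate / m = 6.100000
Periods per year m = 1; per-period yield y/m = 0.023000
Number of cashflows N = 2
Cashflows (t years, CF_t, discount factor 1/(1+y/m)^(m*t), PV):
  t = 1.0000: CF_t = 6.100000, DF = 0.977517, PV = 5.962854
  t = 2.0000: CF_t = 106.100000, DF = 0.955540, PV = 101.382761
Price P = sum_t PV_t = 107.345616
Convexity numerator sum_t t*(t + 1/m) * CF_t / (1+y/m)^(m*t + 2):
  t = 1.0000: term = 11.395488
  t = 2.0000: term = 581.251517
Convexity = (1/P) * sum = 592.647005 / 107.345616 = 5.520924

Answer: Convexity = 5.5209


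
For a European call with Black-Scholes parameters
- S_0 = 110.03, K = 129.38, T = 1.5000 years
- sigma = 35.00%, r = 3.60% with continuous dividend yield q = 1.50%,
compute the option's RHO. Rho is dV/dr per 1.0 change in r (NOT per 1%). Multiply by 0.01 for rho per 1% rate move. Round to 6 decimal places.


d1 = -0.0901079905; d2 = -0.5187686955
phi(d1) = 0.3973259676; exp(-qT) = 0.9777512372; exp(-rT) = 0.9474321065
N(d2) = 0.3019610252
Rho = K*T*exp(-rT)*N(d2) = 129.3800 * 1.5000 * 0.9474321065 * 0.3019610252 = 55.521015

Answer: Rho = 55.521015


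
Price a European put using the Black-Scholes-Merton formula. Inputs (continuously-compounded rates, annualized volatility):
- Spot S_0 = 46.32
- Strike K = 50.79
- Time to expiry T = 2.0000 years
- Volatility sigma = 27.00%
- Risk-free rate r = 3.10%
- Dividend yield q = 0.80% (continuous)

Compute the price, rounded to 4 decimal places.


Answer: Price = 8.1917

Derivation:
d1 = (ln(S/K) + (r - q + 0.5*sigma^2) * T) / (sigma * sqrt(T)) = 0.07011972
d2 = d1 - sigma * sqrt(T) = -0.31171795
exp(-rT) = 0.93988289; exp(-qT) = 0.98412732
P = K * exp(-rT) * N(-d2) - S_0 * exp(-qT) * N(-d1)
N(-d1) = 0.47204919; N(-d2) = 0.62237256
P = 50.7900 * 0.93988289 * 0.62237256 - 46.3200 * 0.98412732 * 0.47204919 = 8.1917


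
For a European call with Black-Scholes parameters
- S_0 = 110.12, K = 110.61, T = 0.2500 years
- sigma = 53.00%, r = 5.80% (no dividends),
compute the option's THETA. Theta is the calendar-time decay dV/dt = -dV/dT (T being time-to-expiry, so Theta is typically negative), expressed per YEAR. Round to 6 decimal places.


Answer: Theta = -25.871266

Derivation:
d1 = 0.1704629410; d2 = -0.0945370590
phi(d1) = 0.3931880274; exp(-qT) = 1.0000000000; exp(-rT) = 0.9856046187
Theta = -S*exp(-qT)*phi(d1)*sigma/(2*sqrt(T)) - r*K*exp(-rT)*N(d2) + q*S*exp(-qT)*N(d1)
N(d1) = 0.5676769617; N(d2) = 0.4623412727; sqrt(T) = 0.5000000000
Term 1 = -110.1200 * 1.0000000000 * 0.3931880274 * 0.5300 / (2 * 0.5000000000) = -22.9478687560
Term 2 = -0.0580 * 110.6100 * 0.9856046187 * 0.4623412727 = -2.9233968862
Term 3 = 0 (no dividend yield, q = 0)
Theta = -22.9478687560 + (-2.9233968862) + (0.0000000000) = -25.871266


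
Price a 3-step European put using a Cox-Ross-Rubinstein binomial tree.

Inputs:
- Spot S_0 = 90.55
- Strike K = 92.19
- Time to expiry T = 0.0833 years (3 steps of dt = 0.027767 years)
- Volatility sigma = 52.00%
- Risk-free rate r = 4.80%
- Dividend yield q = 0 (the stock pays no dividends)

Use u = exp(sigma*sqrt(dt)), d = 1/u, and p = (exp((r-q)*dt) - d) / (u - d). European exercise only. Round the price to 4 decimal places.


Answer: Price = V(0,0) = 6.5371

Derivation:
dt = T/N = 0.027767
u = exp(sigma*sqrt(dt)) = 1.090514; d = 1/u = 0.916999
p = (exp((r-q)*dt) - d) / (u - d) = 0.486037
Discount per step: exp(-r*dt) = 0.998668
Stock lattice S(k, i) with i counting down-moves:
  k=0: S(0,0) = 90.5500
  k=1: S(1,0) = 98.7461; S(1,1) = 83.0342
  k=2: S(2,0) = 107.6840; S(2,1) = 90.5500; S(2,2) = 76.1423
  k=3: S(3,0) = 117.4309; S(3,1) = 98.7461; S(3,2) = 83.0342; S(3,3) = 69.8224
Terminal payoffs V(N, i) = max(K - S_T, 0):
  V(3,0) = 0.000000; V(3,1) = 0.000000; V(3,2) = 9.155777; V(3,3) = 22.367648
Backward induction: V(k, i) = exp(-r*dt) * [p * V(k+1, i) + (1-p) * V(k+1, i+1)].
  V(2,0) = exp(-r*dt) * [p*0.000000 + (1-p)*0.000000] = 0.000000
  V(2,1) = exp(-r*dt) * [p*0.000000 + (1-p)*9.155777] = 4.699458
  V(2,2) = exp(-r*dt) * [p*9.155777 + (1-p)*22.367648] = 15.924944
  V(1,0) = exp(-r*dt) * [p*0.000000 + (1-p)*4.699458] = 2.412128
  V(1,1) = exp(-r*dt) * [p*4.699458 + (1-p)*15.924944] = 10.454994
  V(0,0) = exp(-r*dt) * [p*2.412128 + (1-p)*10.454994] = 6.537141
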